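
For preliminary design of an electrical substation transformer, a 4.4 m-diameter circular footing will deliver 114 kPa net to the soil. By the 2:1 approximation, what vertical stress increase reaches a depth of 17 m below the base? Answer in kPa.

Δσ_z ≈ 4.82 kPa

By the 2:1 method the load spreads at 1 horizontal : 2 vertical, so at depth z the loaded area has grown by z in each plan dimension:
Δσ ≈ qD²/(D+z)² = 114×4.4²/(4.4+17)² = 4.8193 kPa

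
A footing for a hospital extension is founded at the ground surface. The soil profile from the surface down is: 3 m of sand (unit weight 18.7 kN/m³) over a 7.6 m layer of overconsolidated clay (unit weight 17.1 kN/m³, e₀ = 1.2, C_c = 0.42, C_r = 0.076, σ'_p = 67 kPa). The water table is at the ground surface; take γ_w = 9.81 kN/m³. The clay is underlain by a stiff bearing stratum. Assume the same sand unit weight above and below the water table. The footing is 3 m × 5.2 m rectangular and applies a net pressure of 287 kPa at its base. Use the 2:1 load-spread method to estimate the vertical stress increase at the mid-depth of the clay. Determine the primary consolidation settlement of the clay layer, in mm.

S_c ≈ 227 mm

Mid-depth of clay below the ground surface: z = 3 + 7.6/2 = 6.8 m.
Total vertical stress at mid-clay: σ_v = 18.7×3 + 17.1×3.8 = 121.08 kPa.
Pore pressure: u = 9.81×(6.8 − 0) = 66.708 kPa.
Initial effective stress: σ'_0 = σ_v − u = 121.08 − 66.708 = 54.372 kPa.
Stress increase at mid-clay by the 2:1 spreading method:
Δσ = qBL/((B+z)(L+z)) = 287×3×5.2/((3+6.8)(5.2+6.8)) = 38.071 kPa
Final effective stress: σ'_f = 54.372 + 38.071 = 92.443 kPa.
σ'_f = 92.443 > σ'_p = 67 kPa, so the stress path crosses the preconsolidation pressure — recompression up to σ'_p, then virgin compression beyond:
S_c = H/(1+e₀)·[C_r·log₁₀(σ'_p/σ'_0) + C_c·log₁₀(σ'_f/σ'_p)]
    = 7.6/2.2 × [0.076×log₁₀(67/54.372) + 0.42×log₁₀(92.443/67)]
    = 3.4545 × [0.0068932 + 0.058716] = 0.2266 m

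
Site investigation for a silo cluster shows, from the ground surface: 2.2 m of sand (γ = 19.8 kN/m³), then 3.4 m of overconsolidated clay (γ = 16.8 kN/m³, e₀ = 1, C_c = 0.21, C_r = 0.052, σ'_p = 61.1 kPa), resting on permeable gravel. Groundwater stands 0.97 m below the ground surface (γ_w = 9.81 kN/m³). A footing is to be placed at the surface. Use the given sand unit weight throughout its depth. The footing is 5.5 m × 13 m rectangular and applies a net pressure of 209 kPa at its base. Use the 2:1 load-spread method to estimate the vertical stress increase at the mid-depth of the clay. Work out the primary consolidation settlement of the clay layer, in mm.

S_c ≈ 139 mm

Mid-depth of clay below the ground surface: z = 2.2 + 3.4/2 = 3.9 m.
Total vertical stress at mid-clay: σ_v = 19.8×2.2 + 16.8×1.7 = 72.12 kPa.
Pore pressure: u = 9.81×(3.9 − 0.97) = 28.743 kPa.
Initial effective stress: σ'_0 = σ_v − u = 72.12 − 28.743 = 43.377 kPa.
Stress increase at mid-clay by the 2:1 spreading method:
Δσ = qBL/((B+z)(L+z)) = 209×5.5×13/((5.5+3.9)(13+3.9)) = 94.067 kPa
Final effective stress: σ'_f = 43.377 + 94.067 = 137.44 kPa.
σ'_f = 137.44 > σ'_p = 61.1 kPa, so the stress path crosses the preconsolidation pressure — recompression up to σ'_p, then virgin compression beyond:
S_c = H/(1+e₀)·[C_r·log₁₀(σ'_p/σ'_0) + C_c·log₁₀(σ'_f/σ'_p)]
    = 3.4/2 × [0.052×log₁₀(61.1/43.377) + 0.21×log₁₀(137.44/61.1)]
    = 1.7 × [0.0077366 + 0.073935] = 0.1388 m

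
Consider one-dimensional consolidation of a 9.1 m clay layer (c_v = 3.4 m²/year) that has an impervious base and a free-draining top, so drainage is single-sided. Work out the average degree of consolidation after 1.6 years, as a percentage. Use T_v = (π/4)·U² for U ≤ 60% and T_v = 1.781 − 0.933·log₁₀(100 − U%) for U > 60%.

Drainage path length: H_d = H = 9.1 m (single drainage).
T_v = c_v·t/H_d² = 3.4×1.6/9.1² = 0.065693.
T_v = 0.065693 corresponds to the U ≤ 60% branch:
U = √(4T_v/π) = 0.2892

U ≈ 28.9 %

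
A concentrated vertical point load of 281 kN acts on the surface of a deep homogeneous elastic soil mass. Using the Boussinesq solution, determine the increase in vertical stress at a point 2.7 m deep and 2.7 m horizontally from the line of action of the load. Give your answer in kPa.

Δσ_z ≈ 3.25 kPa

Boussinesq vertical stress below a point load on an elastic half-space:
Δσ_z = 3P/(2πz²) · [1 + (r/z)²]^(−5/2)
r/z = 2.7/2.7 = 1; [1+(r/z)²]^(−5/2) = 0.17678.
Δσ_z = 3×281/(2π×2.7²) × 0.17678 = 18.404 × 0.17678 = 3.253 kPa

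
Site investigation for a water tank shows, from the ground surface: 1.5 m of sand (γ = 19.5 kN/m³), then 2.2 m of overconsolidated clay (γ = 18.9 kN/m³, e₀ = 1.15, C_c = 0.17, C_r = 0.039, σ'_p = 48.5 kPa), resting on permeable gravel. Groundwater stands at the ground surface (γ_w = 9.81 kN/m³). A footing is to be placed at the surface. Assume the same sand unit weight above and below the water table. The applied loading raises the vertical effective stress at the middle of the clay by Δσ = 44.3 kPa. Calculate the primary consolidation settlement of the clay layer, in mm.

Mid-depth of clay below the ground surface: z = 1.5 + 2.2/2 = 2.6 m.
Total vertical stress at mid-clay: σ_v = 19.5×1.5 + 18.9×1.1 = 50.04 kPa.
Pore pressure: u = 9.81×(2.6 − 0) = 25.506 kPa.
Initial effective stress: σ'_0 = σ_v − u = 50.04 − 25.506 = 24.534 kPa.
Final effective stress: σ'_f = 24.534 + 44.3 = 68.834 kPa.
σ'_f = 68.834 > σ'_p = 48.5 kPa, so the stress path crosses the preconsolidation pressure — recompression up to σ'_p, then virgin compression beyond:
S_c = H/(1+e₀)·[C_r·log₁₀(σ'_p/σ'_0) + C_c·log₁₀(σ'_f/σ'_p)]
    = 2.2/2.15 × [0.039×log₁₀(48.5/24.534) + 0.17×log₁₀(68.834/48.5)]
    = 1.0233 × [0.011543 + 0.02585] = 0.03826 m

S_c ≈ 38.3 mm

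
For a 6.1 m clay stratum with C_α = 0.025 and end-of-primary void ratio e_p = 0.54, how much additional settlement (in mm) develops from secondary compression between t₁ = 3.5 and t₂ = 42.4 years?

S_s ≈ 107 mm

Secondary compression: S_s = C_α·H/(1+e_p)·log₁₀(t₂/t₁)
S_s = 0.025×6.1/(1+0.54)×log₁₀(42.4/3.5)
    = 0.09903 × 1.083 = 0.1073 m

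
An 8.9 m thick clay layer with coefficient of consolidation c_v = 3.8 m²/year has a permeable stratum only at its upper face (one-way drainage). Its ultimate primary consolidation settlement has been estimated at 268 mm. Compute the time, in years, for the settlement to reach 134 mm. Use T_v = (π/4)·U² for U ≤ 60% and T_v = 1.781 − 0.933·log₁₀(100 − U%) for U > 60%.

Drainage path length: H_d = H = 8.9 m (single drainage).
U = S(t)/S_ult = 134/268 = 0.5.
U ≤ 60%: T_v = (π/4)·U² = (π/4)×0.5² = 0.19635.
t = T_v·H_d²/c_v = 0.19635×8.9²/3.8 = 4.093 years.

t ≈ 4.09 years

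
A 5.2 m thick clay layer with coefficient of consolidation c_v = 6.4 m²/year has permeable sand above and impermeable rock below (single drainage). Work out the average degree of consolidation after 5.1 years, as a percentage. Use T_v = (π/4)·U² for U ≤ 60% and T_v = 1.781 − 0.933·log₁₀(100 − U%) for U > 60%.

Drainage path length: H_d = H = 5.2 m (single drainage).
T_v = c_v·t/H_d² = 6.4×5.1/5.2² = 1.2071.
T_v = 1.2071 corresponds to the U > 60% branch:
U = 1 − 10^((1.781 − T_v)/0.933)/100 = 0.9588

U ≈ 95.9 %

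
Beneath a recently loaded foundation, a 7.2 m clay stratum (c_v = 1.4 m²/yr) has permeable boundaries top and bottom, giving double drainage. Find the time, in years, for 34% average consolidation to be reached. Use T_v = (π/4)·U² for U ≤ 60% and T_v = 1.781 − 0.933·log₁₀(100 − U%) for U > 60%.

t ≈ 0.84 years

Drainage path length: H_d = H/2 = 3.6 m (double drainage).
U ≤ 60%: T_v = (π/4)·U² = (π/4)×0.34² = 0.090792.
t = T_v·H_d²/c_v = 0.090792×3.6²/1.4 = 0.8405 years.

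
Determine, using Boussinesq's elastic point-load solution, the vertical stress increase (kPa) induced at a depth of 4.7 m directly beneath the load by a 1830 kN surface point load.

Boussinesq vertical stress below a point load on an elastic half-space:
Δσ_z = 3P/(2πz²) · [1 + (r/z)²]^(−5/2)
r/z = 0/4.7 = 0; [1+(r/z)²]^(−5/2) = 1.
Δσ_z = 3×1830/(2π×4.7²) × 1 = 39.555 × 1 = 39.55 kPa

Δσ_z ≈ 39.6 kPa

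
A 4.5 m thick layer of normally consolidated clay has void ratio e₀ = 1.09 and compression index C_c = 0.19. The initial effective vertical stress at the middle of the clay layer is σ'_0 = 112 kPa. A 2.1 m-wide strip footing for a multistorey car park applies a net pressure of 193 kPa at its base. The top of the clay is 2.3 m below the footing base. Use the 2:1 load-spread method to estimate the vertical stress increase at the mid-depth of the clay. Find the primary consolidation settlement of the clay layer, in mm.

Mid-depth of clay below the footing base: z = 2.3 + 4.5/2 = 4.55 m.
Stress increase at mid-clay by the 2:1 spreading method:
Δσ = qB/(B+z) = 193×2.1/(2.1+4.55) = 60.947 kPa
Final effective stress: σ'_f = σ'_0 + Δσ = 112 + 60.947 = 172.95 kPa.
Normally consolidated clay, so the full stress increment lies on the virgin compression line:
S_c = C_c·H/(1+e₀)·log₁₀(σ'_f/σ'_0) = 0.19×4.5/(1+1.09)×log₁₀(172.95/112)
    = 0.40909 × 0.1887 = 0.0772 m

S_c ≈ 77.2 mm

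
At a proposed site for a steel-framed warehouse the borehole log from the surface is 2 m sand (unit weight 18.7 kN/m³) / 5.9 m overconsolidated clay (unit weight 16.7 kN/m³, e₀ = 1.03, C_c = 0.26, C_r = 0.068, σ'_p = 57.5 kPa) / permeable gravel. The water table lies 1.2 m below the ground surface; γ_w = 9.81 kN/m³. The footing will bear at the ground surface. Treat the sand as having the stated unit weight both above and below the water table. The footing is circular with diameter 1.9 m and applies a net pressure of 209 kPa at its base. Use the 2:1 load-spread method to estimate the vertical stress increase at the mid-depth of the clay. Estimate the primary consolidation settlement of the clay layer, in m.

S_c ≈ 0.0572 m

Mid-depth of clay below the ground surface: z = 2 + 5.9/2 = 4.95 m.
Total vertical stress at mid-clay: σ_v = 18.7×2 + 16.7×2.95 = 86.665 kPa.
Pore pressure: u = 9.81×(4.95 − 1.2) = 36.788 kPa.
Initial effective stress: σ'_0 = σ_v − u = 86.665 − 36.788 = 49.877 kPa.
Stress increase at mid-clay by the 2:1 spreading method:
Δσ ≈ qD²/(D+z)² = 209×1.9²/(1.9+4.95)² = 16.079 kPa
Final effective stress: σ'_f = 49.877 + 16.079 = 65.956 kPa.
σ'_f = 65.956 > σ'_p = 57.5 kPa, so the stress path crosses the preconsolidation pressure — recompression up to σ'_p, then virgin compression beyond:
S_c = H/(1+e₀)·[C_r·log₁₀(σ'_p/σ'_0) + C_c·log₁₀(σ'_f/σ'_p)]
    = 5.9/2.03 × [0.068×log₁₀(57.5/49.877) + 0.26×log₁₀(65.956/57.5)]
    = 2.9064 × [0.0042002 + 0.015492] = 0.05723 m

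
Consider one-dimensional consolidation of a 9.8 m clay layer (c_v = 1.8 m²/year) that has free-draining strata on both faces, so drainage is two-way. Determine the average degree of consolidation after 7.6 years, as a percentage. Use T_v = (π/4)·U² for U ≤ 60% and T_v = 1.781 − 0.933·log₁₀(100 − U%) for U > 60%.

U ≈ 80.1 %

Drainage path length: H_d = H/2 = 4.9 m (double drainage).
T_v = c_v·t/H_d² = 1.8×7.6/4.9² = 0.56976.
T_v = 0.56976 corresponds to the U > 60% branch:
U = 1 − 10^((1.781 − T_v)/0.933)/100 = 0.8013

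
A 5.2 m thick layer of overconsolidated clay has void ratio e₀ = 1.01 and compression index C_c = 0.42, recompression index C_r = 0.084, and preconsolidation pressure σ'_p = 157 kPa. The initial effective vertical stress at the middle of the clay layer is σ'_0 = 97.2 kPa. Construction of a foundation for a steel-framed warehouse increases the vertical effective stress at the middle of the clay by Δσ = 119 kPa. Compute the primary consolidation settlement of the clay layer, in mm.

Final effective stress: σ'_f = 97.2 + 119 = 216.2 kPa.
σ'_f = 216.2 > σ'_p = 157 kPa, so the stress path crosses the preconsolidation pressure — recompression up to σ'_p, then virgin compression beyond:
S_c = H/(1+e₀)·[C_r·log₁₀(σ'_p/σ'_0) + C_c·log₁₀(σ'_f/σ'_p)]
    = 5.2/2.01 × [0.084×log₁₀(157/97.2) + 0.42×log₁₀(216.2/157)]
    = 2.5871 × [0.017492 + 0.058362] = 0.1962 m

S_c ≈ 196 mm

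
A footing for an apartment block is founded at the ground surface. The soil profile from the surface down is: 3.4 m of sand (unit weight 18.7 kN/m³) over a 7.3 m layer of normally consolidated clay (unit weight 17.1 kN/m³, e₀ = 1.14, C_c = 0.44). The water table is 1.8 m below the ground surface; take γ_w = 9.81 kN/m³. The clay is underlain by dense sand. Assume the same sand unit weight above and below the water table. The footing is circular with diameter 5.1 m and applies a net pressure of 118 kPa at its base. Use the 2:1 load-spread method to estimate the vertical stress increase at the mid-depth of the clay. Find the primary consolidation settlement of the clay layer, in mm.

Mid-depth of clay below the ground surface: z = 3.4 + 7.3/2 = 7.05 m.
Total vertical stress at mid-clay: σ_v = 18.7×3.4 + 17.1×3.65 = 126 kPa.
Pore pressure: u = 9.81×(7.05 − 1.8) = 51.503 kPa.
Initial effective stress: σ'_0 = σ_v − u = 126 − 51.503 = 74.497 kPa.
Stress increase at mid-clay by the 2:1 spreading method:
Δσ ≈ qD²/(D+z)² = 118×5.1²/(5.1+7.05)² = 20.791 kPa
Final effective stress: σ'_f = σ'_0 + Δσ = 74.497 + 20.791 = 95.288 kPa.
Normally consolidated clay, so the full stress increment lies on the virgin compression line:
S_c = C_c·H/(1+e₀)·log₁₀(σ'_f/σ'_0) = 0.44×7.3/(1+1.14)×log₁₀(95.288/74.497)
    = 1.5009 × 0.1069 = 0.1604 m

S_c ≈ 160 mm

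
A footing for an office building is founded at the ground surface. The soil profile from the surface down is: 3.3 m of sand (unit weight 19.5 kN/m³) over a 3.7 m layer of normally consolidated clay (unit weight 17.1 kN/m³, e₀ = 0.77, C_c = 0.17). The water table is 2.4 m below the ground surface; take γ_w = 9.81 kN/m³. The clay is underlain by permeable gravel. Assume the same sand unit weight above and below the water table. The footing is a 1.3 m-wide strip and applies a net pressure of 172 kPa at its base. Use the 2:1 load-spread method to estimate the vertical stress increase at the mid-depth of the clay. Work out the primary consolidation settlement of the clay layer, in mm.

S_c ≈ 62.8 mm

Mid-depth of clay below the ground surface: z = 3.3 + 3.7/2 = 5.15 m.
Total vertical stress at mid-clay: σ_v = 19.5×3.3 + 17.1×1.85 = 95.985 kPa.
Pore pressure: u = 9.81×(5.15 − 2.4) = 26.978 kPa.
Initial effective stress: σ'_0 = σ_v − u = 95.985 − 26.978 = 69.007 kPa.
Stress increase at mid-clay by the 2:1 spreading method:
Δσ = qB/(B+z) = 172×1.3/(1.3+5.15) = 34.667 kPa
Final effective stress: σ'_f = σ'_0 + Δσ = 69.007 + 34.667 = 103.67 kPa.
Normally consolidated clay, so the full stress increment lies on the virgin compression line:
S_c = C_c·H/(1+e₀)·log₁₀(σ'_f/σ'_0) = 0.17×3.7/(1+0.77)×log₁₀(103.67/69.007)
    = 0.35537 × 0.17676 = 0.06282 m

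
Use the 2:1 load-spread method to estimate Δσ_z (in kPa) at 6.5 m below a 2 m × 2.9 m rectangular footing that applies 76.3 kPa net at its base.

Δσ_z ≈ 5.54 kPa

By the 2:1 method the load spreads at 1 horizontal : 2 vertical, so at depth z the loaded area has grown by z in each plan dimension:
Δσ = qBL/((B+z)(L+z)) = 76.3×2×2.9/((2+6.5)(2.9+6.5)) = 5.5387 kPa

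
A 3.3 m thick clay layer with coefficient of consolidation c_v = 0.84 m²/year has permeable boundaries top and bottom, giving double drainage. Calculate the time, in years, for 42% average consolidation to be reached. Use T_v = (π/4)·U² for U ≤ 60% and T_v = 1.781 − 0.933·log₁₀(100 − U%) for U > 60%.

Drainage path length: H_d = H/2 = 1.65 m (double drainage).
U ≤ 60%: T_v = (π/4)·U² = (π/4)×0.42² = 0.13854.
t = T_v·H_d²/c_v = 0.13854×1.65²/0.84 = 0.449 years.

t ≈ 0.449 years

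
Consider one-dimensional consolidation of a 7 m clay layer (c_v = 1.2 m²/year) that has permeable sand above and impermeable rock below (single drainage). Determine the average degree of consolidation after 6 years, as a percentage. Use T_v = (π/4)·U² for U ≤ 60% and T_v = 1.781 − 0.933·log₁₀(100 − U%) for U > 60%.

Drainage path length: H_d = H = 7 m (single drainage).
T_v = c_v·t/H_d² = 1.2×6/7² = 0.14694.
T_v = 0.14694 corresponds to the U ≤ 60% branch:
U = √(4T_v/π) = 0.4325

U ≈ 43.3 %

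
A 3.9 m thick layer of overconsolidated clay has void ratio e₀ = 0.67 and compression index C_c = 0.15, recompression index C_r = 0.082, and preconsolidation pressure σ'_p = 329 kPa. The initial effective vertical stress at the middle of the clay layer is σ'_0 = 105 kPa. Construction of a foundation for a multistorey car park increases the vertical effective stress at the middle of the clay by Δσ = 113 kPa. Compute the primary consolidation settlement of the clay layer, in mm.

S_c ≈ 60.8 mm

Final effective stress: σ'_f = 105 + 113 = 218 kPa.
σ'_f = 218 ≤ σ'_p = 329 kPa, so the clay remains overconsolidated and only the recompression index applies:
S_c = C_r·H/(1+e₀)·log₁₀(σ'_f/σ'_0) = 0.082×3.9/1.67×log₁₀(218/105)
    = 0.19149 × 0.31727 = 0.06076 m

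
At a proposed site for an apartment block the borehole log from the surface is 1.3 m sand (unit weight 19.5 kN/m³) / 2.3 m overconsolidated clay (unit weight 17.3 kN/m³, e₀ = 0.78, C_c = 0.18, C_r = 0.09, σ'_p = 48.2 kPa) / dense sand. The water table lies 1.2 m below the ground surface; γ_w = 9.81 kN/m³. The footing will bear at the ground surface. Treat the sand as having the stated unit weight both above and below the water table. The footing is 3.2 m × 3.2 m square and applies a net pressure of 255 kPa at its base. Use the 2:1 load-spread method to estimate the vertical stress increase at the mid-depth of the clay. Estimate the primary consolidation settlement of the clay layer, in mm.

S_c ≈ 107 mm

Mid-depth of clay below the ground surface: z = 1.3 + 2.3/2 = 2.45 m.
Total vertical stress at mid-clay: σ_v = 19.5×1.3 + 17.3×1.15 = 45.245 kPa.
Pore pressure: u = 9.81×(2.45 − 1.2) = 12.263 kPa.
Initial effective stress: σ'_0 = σ_v − u = 45.245 − 12.263 = 32.982 kPa.
Stress increase at mid-clay by the 2:1 spreading method:
Δσ = qBL/((B+z)(L+z)) = 255×3.2×3.2/((3.2+2.45)(3.2+2.45)) = 81.798 kPa
Final effective stress: σ'_f = 32.982 + 81.798 = 114.78 kPa.
σ'_f = 114.78 > σ'_p = 48.2 kPa, so the stress path crosses the preconsolidation pressure — recompression up to σ'_p, then virgin compression beyond:
S_c = H/(1+e₀)·[C_r·log₁₀(σ'_p/σ'_0) + C_c·log₁₀(σ'_f/σ'_p)]
    = 2.3/1.78 × [0.09×log₁₀(48.2/32.982) + 0.18×log₁₀(114.78/48.2)]
    = 1.2921 × [0.014829 + 0.067827] = 0.1068 m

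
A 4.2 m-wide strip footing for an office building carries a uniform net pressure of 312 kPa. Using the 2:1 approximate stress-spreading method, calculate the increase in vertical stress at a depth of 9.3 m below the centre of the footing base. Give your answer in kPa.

Δσ_z ≈ 97.1 kPa

By the 2:1 method the load spreads at 1 horizontal : 2 vertical, so at depth z the loaded area has grown by z in each plan dimension:
Δσ = qB/(B+z) = 312×4.2/(4.2+9.3) = 97.067 kPa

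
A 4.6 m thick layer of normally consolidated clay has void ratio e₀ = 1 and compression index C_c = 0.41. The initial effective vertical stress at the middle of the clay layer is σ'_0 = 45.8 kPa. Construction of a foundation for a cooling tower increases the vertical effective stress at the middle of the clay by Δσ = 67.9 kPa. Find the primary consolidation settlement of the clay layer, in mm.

S_c ≈ 372 mm

Final effective stress: σ'_f = σ'_0 + Δσ = 45.8 + 67.9 = 113.7 kPa.
Normally consolidated clay, so the full stress increment lies on the virgin compression line:
S_c = C_c·H/(1+e₀)·log₁₀(σ'_f/σ'_0) = 0.41×4.6/(1+1)×log₁₀(113.7/45.8)
    = 0.943 × 0.39489 = 0.3724 m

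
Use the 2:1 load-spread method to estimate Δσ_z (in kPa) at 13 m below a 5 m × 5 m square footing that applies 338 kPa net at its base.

By the 2:1 method the load spreads at 1 horizontal : 2 vertical, so at depth z the loaded area has grown by z in each plan dimension:
Δσ = qBL/((B+z)(L+z)) = 338×5×5/((5+13)(5+13)) = 26.08 kPa

Δσ_z ≈ 26.1 kPa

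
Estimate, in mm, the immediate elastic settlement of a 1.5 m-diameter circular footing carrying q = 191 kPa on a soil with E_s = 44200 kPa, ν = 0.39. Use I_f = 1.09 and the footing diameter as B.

S_e ≈ 5.99 mm

Immediate (elastic) settlement: S_e = q·B·(1−ν²)/E_s · I_f.
S_e = 191 × 1.5 × (1 − 0.39²) / 44200 × 1.09
    = 191 × 1.5 × 0.8479 / 44200 × 1.09
    = 0.005991 m = 5.991 mm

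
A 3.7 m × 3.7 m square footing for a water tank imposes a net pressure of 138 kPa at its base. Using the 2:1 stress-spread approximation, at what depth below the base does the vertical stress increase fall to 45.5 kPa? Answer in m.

z ≈ 2.74 m

2:1 spreading — at depth z the loaded area has grown by z in each plan dimension:
qB²/(B+z)² = Δσ_z ⇒ z = B(√(q/Δσ_z) − 1) = 3.7×(√(138/45.5) − 1) = 2.744 m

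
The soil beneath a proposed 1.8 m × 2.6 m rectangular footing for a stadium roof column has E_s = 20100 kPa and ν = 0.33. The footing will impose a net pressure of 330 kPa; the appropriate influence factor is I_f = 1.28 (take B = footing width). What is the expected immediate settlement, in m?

S_e ≈ 0.0337 m

Immediate (elastic) settlement: S_e = q·B·(1−ν²)/E_s · I_f.
S_e = 330 × 1.8 × (1 − 0.33²) / 20100 × 1.28
    = 330 × 1.8 × 0.8911 / 20100 × 1.28
    = 0.03371 m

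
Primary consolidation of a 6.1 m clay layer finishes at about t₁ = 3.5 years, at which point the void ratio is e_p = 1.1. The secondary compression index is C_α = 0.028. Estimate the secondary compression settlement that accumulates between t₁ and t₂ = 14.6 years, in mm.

S_s ≈ 50.4 mm

Secondary compression: S_s = C_α·H/(1+e_p)·log₁₀(t₂/t₁)
S_s = 0.028×6.1/(1+1.1)×log₁₀(14.6/3.5)
    = 0.08133 × 0.6203 = 0.05045 m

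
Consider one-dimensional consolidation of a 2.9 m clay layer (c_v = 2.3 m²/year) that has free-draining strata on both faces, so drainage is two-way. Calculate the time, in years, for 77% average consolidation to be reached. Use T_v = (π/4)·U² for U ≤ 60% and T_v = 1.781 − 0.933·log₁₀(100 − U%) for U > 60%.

Drainage path length: H_d = H/2 = 1.45 m (double drainage).
U > 60%: T_v = 1.781 − 0.933·log₁₀(100 − 77) = 0.51051.
t = T_v·H_d²/c_v = 0.51051×1.45²/2.3 = 0.4667 years.

t ≈ 0.467 years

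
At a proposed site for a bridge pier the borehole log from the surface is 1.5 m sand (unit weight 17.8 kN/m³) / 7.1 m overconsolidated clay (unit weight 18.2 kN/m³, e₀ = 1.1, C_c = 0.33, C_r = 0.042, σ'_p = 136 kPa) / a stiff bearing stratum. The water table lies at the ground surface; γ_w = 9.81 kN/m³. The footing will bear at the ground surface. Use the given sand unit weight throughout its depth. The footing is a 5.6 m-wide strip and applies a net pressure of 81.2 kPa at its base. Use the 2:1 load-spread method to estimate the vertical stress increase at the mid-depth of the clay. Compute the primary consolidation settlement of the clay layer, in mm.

S_c ≈ 43.4 mm

Mid-depth of clay below the ground surface: z = 1.5 + 7.1/2 = 5.05 m.
Total vertical stress at mid-clay: σ_v = 17.8×1.5 + 18.2×3.55 = 91.31 kPa.
Pore pressure: u = 9.81×(5.05 − 0) = 49.541 kPa.
Initial effective stress: σ'_0 = σ_v − u = 91.31 − 49.541 = 41.769 kPa.
Stress increase at mid-clay by the 2:1 spreading method:
Δσ = qB/(B+z) = 81.2×5.6/(5.6+5.05) = 42.697 kPa
Final effective stress: σ'_f = 41.769 + 42.697 = 84.466 kPa.
σ'_f = 84.466 ≤ σ'_p = 136 kPa, so the clay remains overconsolidated and only the recompression index applies:
S_c = C_r·H/(1+e₀)·log₁₀(σ'_f/σ'_0) = 0.042×7.1/2.1×log₁₀(84.466/41.769)
    = 0.142 × 0.30583 = 0.04343 m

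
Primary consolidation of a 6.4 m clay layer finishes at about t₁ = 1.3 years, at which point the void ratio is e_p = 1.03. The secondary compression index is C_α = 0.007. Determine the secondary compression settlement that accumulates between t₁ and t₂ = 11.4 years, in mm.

Secondary compression: S_s = C_α·H/(1+e_p)·log₁₀(t₂/t₁)
S_s = 0.007×6.4/(1+1.03)×log₁₀(11.4/1.3)
    = 0.02207 × 0.943 = 0.02081 m

S_s ≈ 20.8 mm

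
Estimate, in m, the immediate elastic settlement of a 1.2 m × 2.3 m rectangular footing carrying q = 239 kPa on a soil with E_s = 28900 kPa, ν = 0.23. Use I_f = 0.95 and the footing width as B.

S_e ≈ 0.00893 m

Immediate (elastic) settlement: S_e = q·B·(1−ν²)/E_s · I_f.
S_e = 239 × 1.2 × (1 − 0.23²) / 28900 × 0.95
    = 239 × 1.2 × 0.9471 / 28900 × 0.95
    = 0.008929 m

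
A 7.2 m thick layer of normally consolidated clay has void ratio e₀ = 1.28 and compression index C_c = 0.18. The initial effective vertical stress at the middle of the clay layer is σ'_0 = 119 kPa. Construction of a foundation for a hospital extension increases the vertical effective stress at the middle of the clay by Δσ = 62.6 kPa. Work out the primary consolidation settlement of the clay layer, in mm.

S_c ≈ 104 mm

Final effective stress: σ'_f = σ'_0 + Δσ = 119 + 62.6 = 181.6 kPa.
Normally consolidated clay, so the full stress increment lies on the virgin compression line:
S_c = C_c·H/(1+e₀)·log₁₀(σ'_f/σ'_0) = 0.18×7.2/(1+1.28)×log₁₀(181.6/119)
    = 0.56842 × 0.18357 = 0.1043 m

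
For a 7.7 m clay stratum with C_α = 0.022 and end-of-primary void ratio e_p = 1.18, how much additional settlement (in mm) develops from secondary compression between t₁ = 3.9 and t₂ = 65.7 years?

S_s ≈ 95.3 mm

Secondary compression: S_s = C_α·H/(1+e_p)·log₁₀(t₂/t₁)
S_s = 0.022×7.7/(1+1.18)×log₁₀(65.7/3.9)
    = 0.07771 × 1.227 = 0.09531 m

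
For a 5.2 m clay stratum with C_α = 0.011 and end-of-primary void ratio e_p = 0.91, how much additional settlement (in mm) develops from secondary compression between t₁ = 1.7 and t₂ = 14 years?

S_s ≈ 27.4 mm

Secondary compression: S_s = C_α·H/(1+e_p)·log₁₀(t₂/t₁)
S_s = 0.011×5.2/(1+0.91)×log₁₀(14/1.7)
    = 0.02995 × 0.9157 = 0.02742 m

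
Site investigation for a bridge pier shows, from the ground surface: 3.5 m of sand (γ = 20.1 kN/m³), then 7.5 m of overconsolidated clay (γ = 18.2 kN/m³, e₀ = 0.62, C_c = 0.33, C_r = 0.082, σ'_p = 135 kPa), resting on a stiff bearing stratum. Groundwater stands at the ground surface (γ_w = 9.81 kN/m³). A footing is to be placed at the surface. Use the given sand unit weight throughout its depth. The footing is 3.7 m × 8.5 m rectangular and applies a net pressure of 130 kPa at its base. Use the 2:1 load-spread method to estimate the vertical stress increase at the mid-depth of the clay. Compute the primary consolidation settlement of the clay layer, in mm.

S_c ≈ 49.6 mm

Mid-depth of clay below the ground surface: z = 3.5 + 7.5/2 = 7.25 m.
Total vertical stress at mid-clay: σ_v = 20.1×3.5 + 18.2×3.75 = 138.6 kPa.
Pore pressure: u = 9.81×(7.25 − 0) = 71.123 kPa.
Initial effective stress: σ'_0 = σ_v − u = 138.6 − 71.123 = 67.477 kPa.
Stress increase at mid-clay by the 2:1 spreading method:
Δσ = qBL/((B+z)(L+z)) = 130×3.7×8.5/((3.7+7.25)(8.5+7.25)) = 23.707 kPa
Final effective stress: σ'_f = 67.477 + 23.707 = 91.184 kPa.
σ'_f = 91.184 ≤ σ'_p = 135 kPa, so the clay remains overconsolidated and only the recompression index applies:
S_c = C_r·H/(1+e₀)·log₁₀(σ'_f/σ'_0) = 0.082×7.5/1.62×log₁₀(91.184/67.477)
    = 0.37963 × 0.13076 = 0.04964 m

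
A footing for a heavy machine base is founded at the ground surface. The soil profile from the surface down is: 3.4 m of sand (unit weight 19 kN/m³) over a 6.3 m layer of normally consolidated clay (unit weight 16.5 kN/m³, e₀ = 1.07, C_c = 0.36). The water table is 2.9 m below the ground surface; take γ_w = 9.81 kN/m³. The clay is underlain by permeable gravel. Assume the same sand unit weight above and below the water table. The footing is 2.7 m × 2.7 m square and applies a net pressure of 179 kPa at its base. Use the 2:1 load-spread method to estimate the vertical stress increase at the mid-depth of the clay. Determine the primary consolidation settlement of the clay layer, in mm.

S_c ≈ 82.3 mm

Mid-depth of clay below the ground surface: z = 3.4 + 6.3/2 = 6.55 m.
Total vertical stress at mid-clay: σ_v = 19×3.4 + 16.5×3.15 = 116.57 kPa.
Pore pressure: u = 9.81×(6.55 − 2.9) = 35.806 kPa.
Initial effective stress: σ'_0 = σ_v − u = 116.57 − 35.806 = 80.764 kPa.
Stress increase at mid-clay by the 2:1 spreading method:
Δσ = qBL/((B+z)(L+z)) = 179×2.7×2.7/((2.7+6.55)(2.7+6.55)) = 15.251 kPa
Final effective stress: σ'_f = σ'_0 + Δσ = 80.764 + 15.251 = 96.015 kPa.
Normally consolidated clay, so the full stress increment lies on the virgin compression line:
S_c = C_c·H/(1+e₀)·log₁₀(σ'_f/σ'_0) = 0.36×6.3/(1+1.07)×log₁₀(96.015/80.764)
    = 1.0957 × 0.075121 = 0.08231 m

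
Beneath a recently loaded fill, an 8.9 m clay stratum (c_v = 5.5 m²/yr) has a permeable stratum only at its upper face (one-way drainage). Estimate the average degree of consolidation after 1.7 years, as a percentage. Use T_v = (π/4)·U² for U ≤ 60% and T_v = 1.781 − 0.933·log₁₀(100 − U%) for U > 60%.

Drainage path length: H_d = H = 8.9 m (single drainage).
T_v = c_v·t/H_d² = 5.5×1.7/8.9² = 0.11804.
T_v = 0.11804 corresponds to the U ≤ 60% branch:
U = √(4T_v/π) = 0.3877

U ≈ 38.8 %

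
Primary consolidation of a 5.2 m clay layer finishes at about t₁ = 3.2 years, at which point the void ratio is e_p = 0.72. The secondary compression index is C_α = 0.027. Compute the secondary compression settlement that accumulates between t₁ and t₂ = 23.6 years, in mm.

S_s ≈ 70.8 mm

Secondary compression: S_s = C_α·H/(1+e_p)·log₁₀(t₂/t₁)
S_s = 0.027×5.2/(1+0.72)×log₁₀(23.6/3.2)
    = 0.08163 × 0.8678 = 0.07083 m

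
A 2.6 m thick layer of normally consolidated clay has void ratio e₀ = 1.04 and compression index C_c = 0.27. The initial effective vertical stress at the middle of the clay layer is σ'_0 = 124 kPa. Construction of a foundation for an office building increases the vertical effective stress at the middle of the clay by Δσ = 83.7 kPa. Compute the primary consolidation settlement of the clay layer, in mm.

S_c ≈ 77.1 mm

Final effective stress: σ'_f = σ'_0 + Δσ = 124 + 83.7 = 207.7 kPa.
Normally consolidated clay, so the full stress increment lies on the virgin compression line:
S_c = C_c·H/(1+e₀)·log₁₀(σ'_f/σ'_0) = 0.27×2.6/(1+1.04)×log₁₀(207.7/124)
    = 0.34412 × 0.22401 = 0.07709 m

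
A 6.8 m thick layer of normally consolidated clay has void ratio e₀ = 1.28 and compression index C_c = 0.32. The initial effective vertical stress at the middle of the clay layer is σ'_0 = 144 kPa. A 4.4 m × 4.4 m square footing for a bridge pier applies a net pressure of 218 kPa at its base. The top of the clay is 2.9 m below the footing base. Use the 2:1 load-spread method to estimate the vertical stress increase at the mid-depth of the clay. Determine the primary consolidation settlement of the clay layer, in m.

S_c ≈ 0.0945 m

Mid-depth of clay below the footing base: z = 2.9 + 6.8/2 = 6.3 m.
Stress increase at mid-clay by the 2:1 spreading method:
Δσ = qBL/((B+z)(L+z)) = 218×4.4×4.4/((4.4+6.3)(4.4+6.3)) = 36.863 kPa
Final effective stress: σ'_f = σ'_0 + Δσ = 144 + 36.863 = 180.86 kPa.
Normally consolidated clay, so the full stress increment lies on the virgin compression line:
S_c = C_c·H/(1+e₀)·log₁₀(σ'_f/σ'_0) = 0.32×6.8/(1+1.28)×log₁₀(180.86/144)
    = 0.95439 × 0.09898 = 0.09447 m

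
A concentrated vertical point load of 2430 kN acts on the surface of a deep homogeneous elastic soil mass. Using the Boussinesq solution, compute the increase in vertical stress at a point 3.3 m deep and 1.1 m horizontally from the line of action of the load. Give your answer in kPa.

Δσ_z ≈ 81.9 kPa

Boussinesq vertical stress below a point load on an elastic half-space:
Δσ_z = 3P/(2πz²) · [1 + (r/z)²]^(−5/2)
r/z = 1.1/3.3 = 0.33333; [1+(r/z)²]^(−5/2) = 0.76843.
Δσ_z = 3×2430/(2π×3.3²) × 0.76843 = 106.54 × 0.76843 = 81.87 kPa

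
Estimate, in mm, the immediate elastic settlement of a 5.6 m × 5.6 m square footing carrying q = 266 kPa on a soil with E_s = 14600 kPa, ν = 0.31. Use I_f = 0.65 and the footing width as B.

S_e ≈ 59.9 mm

Immediate (elastic) settlement: S_e = q·B·(1−ν²)/E_s · I_f.
S_e = 266 × 5.6 × (1 − 0.31²) / 14600 × 0.65
    = 266 × 5.6 × 0.9039 / 14600 × 0.65
    = 0.05994 m = 59.94 mm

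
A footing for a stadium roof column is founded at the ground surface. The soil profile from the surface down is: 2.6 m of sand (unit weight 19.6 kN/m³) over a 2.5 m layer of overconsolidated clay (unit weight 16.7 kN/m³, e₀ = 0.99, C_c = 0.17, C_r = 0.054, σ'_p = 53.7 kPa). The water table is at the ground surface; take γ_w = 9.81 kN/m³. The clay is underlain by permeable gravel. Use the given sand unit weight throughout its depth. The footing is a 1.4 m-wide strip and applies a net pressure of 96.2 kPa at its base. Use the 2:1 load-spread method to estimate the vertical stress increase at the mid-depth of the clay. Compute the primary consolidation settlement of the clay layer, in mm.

S_c ≈ 23.3 mm

Mid-depth of clay below the ground surface: z = 2.6 + 2.5/2 = 3.85 m.
Total vertical stress at mid-clay: σ_v = 19.6×2.6 + 16.7×1.25 = 71.835 kPa.
Pore pressure: u = 9.81×(3.85 − 0) = 37.769 kPa.
Initial effective stress: σ'_0 = σ_v − u = 71.835 − 37.769 = 34.066 kPa.
Stress increase at mid-clay by the 2:1 spreading method:
Δσ = qB/(B+z) = 96.2×1.4/(1.4+3.85) = 25.653 kPa
Final effective stress: σ'_f = 34.066 + 25.653 = 59.719 kPa.
σ'_f = 59.719 > σ'_p = 53.7 kPa, so the stress path crosses the preconsolidation pressure — recompression up to σ'_p, then virgin compression beyond:
S_c = H/(1+e₀)·[C_r·log₁₀(σ'_p/σ'_0) + C_c·log₁₀(σ'_f/σ'_p)]
    = 2.5/1.99 × [0.054×log₁₀(53.7/34.066) + 0.17×log₁₀(59.719/53.7)]
    = 1.2563 × [0.010673 + 0.0078435] = 0.02326 m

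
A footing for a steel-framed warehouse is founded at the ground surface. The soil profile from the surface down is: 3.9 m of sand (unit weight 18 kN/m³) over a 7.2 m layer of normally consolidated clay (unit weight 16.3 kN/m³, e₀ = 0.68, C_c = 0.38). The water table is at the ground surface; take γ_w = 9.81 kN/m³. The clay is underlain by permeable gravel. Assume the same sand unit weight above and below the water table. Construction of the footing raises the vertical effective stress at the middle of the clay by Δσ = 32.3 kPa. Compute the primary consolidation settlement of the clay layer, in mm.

Mid-depth of clay below the ground surface: z = 3.9 + 7.2/2 = 7.5 m.
Total vertical stress at mid-clay: σ_v = 18×3.9 + 16.3×3.6 = 128.88 kPa.
Pore pressure: u = 9.81×(7.5 − 0) = 73.575 kPa.
Initial effective stress: σ'_0 = σ_v − u = 128.88 − 73.575 = 55.305 kPa.
Final effective stress: σ'_f = σ'_0 + Δσ = 55.305 + 32.3 = 87.605 kPa.
Normally consolidated clay, so the full stress increment lies on the virgin compression line:
S_c = C_c·H/(1+e₀)·log₁₀(σ'_f/σ'_0) = 0.38×7.2/(1+0.68)×log₁₀(87.605/55.305)
    = 1.6286 × 0.19976 = 0.3253 m

S_c ≈ 325 mm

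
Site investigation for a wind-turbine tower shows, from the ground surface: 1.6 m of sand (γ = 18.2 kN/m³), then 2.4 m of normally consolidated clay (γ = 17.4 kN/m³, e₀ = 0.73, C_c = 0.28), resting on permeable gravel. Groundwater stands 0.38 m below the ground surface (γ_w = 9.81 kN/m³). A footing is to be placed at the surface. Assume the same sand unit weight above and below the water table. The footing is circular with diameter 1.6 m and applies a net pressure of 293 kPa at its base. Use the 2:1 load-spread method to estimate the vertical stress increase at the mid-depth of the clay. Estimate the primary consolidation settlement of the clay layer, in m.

S_c ≈ 0.153 m

Mid-depth of clay below the ground surface: z = 1.6 + 2.4/2 = 2.8 m.
Total vertical stress at mid-clay: σ_v = 18.2×1.6 + 17.4×1.2 = 50 kPa.
Pore pressure: u = 9.81×(2.8 − 0.38) = 23.74 kPa.
Initial effective stress: σ'_0 = σ_v − u = 50 − 23.74 = 26.26 kPa.
Stress increase at mid-clay by the 2:1 spreading method:
Δσ ≈ qD²/(D+z)² = 293×1.6²/(1.6+2.8)² = 38.744 kPa
Final effective stress: σ'_f = σ'_0 + Δσ = 26.26 + 38.744 = 65.004 kPa.
Normally consolidated clay, so the full stress increment lies on the virgin compression line:
S_c = C_c·H/(1+e₀)·log₁₀(σ'_f/σ'_0) = 0.28×2.4/(1+0.73)×log₁₀(65.004/26.26)
    = 0.38844 × 0.39365 = 0.1529 m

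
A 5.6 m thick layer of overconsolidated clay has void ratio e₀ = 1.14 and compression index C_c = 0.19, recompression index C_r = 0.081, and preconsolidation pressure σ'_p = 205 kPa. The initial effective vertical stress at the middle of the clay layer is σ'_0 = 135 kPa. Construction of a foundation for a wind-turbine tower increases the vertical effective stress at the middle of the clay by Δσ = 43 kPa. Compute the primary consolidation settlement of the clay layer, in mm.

S_c ≈ 25.5 mm

Final effective stress: σ'_f = 135 + 43 = 178 kPa.
σ'_f = 178 ≤ σ'_p = 205 kPa, so the clay remains overconsolidated and only the recompression index applies:
S_c = C_r·H/(1+e₀)·log₁₀(σ'_f/σ'_0) = 0.081×5.6/2.14×log₁₀(178/135)
    = 0.21196 × 0.12009 = 0.02545 m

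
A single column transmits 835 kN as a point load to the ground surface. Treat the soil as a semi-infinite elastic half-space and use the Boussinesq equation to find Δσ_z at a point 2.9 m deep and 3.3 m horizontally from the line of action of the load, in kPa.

Δσ_z ≈ 5.94 kPa

Boussinesq vertical stress below a point load on an elastic half-space:
Δσ_z = 3P/(2πz²) · [1 + (r/z)²]^(−5/2)
r/z = 3.3/2.9 = 1.1379; [1+(r/z)²]^(−5/2) = 0.12534.
Δσ_z = 3×835/(2π×2.9²) × 0.12534 = 47.406 × 0.12534 = 5.942 kPa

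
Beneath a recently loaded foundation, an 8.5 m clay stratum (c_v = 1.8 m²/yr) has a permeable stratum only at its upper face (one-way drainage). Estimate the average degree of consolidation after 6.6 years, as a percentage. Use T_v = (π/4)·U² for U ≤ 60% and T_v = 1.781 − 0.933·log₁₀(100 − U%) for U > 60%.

Drainage path length: H_d = H = 8.5 m (single drainage).
T_v = c_v·t/H_d² = 1.8×6.6/8.5² = 0.16443.
T_v = 0.16443 corresponds to the U ≤ 60% branch:
U = √(4T_v/π) = 0.4576

U ≈ 45.8 %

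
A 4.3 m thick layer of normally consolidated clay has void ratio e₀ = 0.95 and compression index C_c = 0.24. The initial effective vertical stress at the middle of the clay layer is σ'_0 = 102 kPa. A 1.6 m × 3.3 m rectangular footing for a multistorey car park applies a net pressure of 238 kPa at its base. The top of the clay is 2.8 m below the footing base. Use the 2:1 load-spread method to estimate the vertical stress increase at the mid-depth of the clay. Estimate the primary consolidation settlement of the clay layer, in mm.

S_c ≈ 47.2 mm

Mid-depth of clay below the footing base: z = 2.8 + 4.3/2 = 4.95 m.
Stress increase at mid-clay by the 2:1 spreading method:
Δσ = qBL/((B+z)(L+z)) = 238×1.6×3.3/((1.6+4.95)(3.3+4.95)) = 23.255 kPa
Final effective stress: σ'_f = σ'_0 + Δσ = 102 + 23.255 = 125.25 kPa.
Normally consolidated clay, so the full stress increment lies on the virgin compression line:
S_c = C_c·H/(1+e₀)·log₁₀(σ'_f/σ'_0) = 0.24×4.3/(1+0.95)×log₁₀(125.25/102)
    = 0.52923 × 0.089178 = 0.0472 m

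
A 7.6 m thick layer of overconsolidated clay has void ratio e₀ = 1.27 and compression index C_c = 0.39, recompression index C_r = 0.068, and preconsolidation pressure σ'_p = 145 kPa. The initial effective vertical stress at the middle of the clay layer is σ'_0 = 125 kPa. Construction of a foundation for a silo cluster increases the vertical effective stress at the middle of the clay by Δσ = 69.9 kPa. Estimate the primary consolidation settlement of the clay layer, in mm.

Final effective stress: σ'_f = 125 + 69.9 = 194.9 kPa.
σ'_f = 194.9 > σ'_p = 145 kPa, so the stress path crosses the preconsolidation pressure — recompression up to σ'_p, then virgin compression beyond:
S_c = H/(1+e₀)·[C_r·log₁₀(σ'_p/σ'_0) + C_c·log₁₀(σ'_f/σ'_p)]
    = 7.6/2.27 × [0.068×log₁₀(145/125) + 0.39×log₁₀(194.9/145)]
    = 3.348 × [0.0043831 + 0.050093] = 0.1824 m

S_c ≈ 182 mm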